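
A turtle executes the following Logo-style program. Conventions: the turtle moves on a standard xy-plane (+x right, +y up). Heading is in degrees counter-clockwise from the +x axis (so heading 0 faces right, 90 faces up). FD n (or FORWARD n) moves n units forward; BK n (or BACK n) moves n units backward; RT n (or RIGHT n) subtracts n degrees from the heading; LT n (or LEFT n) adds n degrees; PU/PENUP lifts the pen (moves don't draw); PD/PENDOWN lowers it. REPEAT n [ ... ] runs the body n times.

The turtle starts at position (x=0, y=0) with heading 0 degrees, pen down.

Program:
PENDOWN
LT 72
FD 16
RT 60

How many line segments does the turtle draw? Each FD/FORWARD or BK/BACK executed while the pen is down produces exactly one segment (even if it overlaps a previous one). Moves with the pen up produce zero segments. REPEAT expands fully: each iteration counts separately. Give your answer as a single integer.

Executing turtle program step by step:
Start: pos=(0,0), heading=0, pen down
PD: pen down
LT 72: heading 0 -> 72
FD 16: (0,0) -> (4.944,15.217) [heading=72, draw]
RT 60: heading 72 -> 12
Final: pos=(4.944,15.217), heading=12, 1 segment(s) drawn
Segments drawn: 1

Answer: 1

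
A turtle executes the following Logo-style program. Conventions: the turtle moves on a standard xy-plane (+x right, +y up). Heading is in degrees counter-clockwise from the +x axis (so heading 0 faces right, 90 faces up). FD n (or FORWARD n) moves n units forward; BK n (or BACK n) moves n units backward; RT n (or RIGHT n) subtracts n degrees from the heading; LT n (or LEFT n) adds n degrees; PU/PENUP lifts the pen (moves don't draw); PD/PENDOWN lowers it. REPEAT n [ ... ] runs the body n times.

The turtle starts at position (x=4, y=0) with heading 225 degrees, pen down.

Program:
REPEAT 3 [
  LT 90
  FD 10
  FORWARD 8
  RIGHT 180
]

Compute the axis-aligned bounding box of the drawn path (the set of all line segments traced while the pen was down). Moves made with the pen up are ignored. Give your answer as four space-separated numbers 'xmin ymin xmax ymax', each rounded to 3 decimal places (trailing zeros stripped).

Answer: -8.728 -25.456 16.728 0

Derivation:
Executing turtle program step by step:
Start: pos=(4,0), heading=225, pen down
REPEAT 3 [
  -- iteration 1/3 --
  LT 90: heading 225 -> 315
  FD 10: (4,0) -> (11.071,-7.071) [heading=315, draw]
  FD 8: (11.071,-7.071) -> (16.728,-12.728) [heading=315, draw]
  RT 180: heading 315 -> 135
  -- iteration 2/3 --
  LT 90: heading 135 -> 225
  FD 10: (16.728,-12.728) -> (9.657,-19.799) [heading=225, draw]
  FD 8: (9.657,-19.799) -> (4,-25.456) [heading=225, draw]
  RT 180: heading 225 -> 45
  -- iteration 3/3 --
  LT 90: heading 45 -> 135
  FD 10: (4,-25.456) -> (-3.071,-18.385) [heading=135, draw]
  FD 8: (-3.071,-18.385) -> (-8.728,-12.728) [heading=135, draw]
  RT 180: heading 135 -> 315
]
Final: pos=(-8.728,-12.728), heading=315, 6 segment(s) drawn

Segment endpoints: x in {-8.728, -3.071, 4, 4, 9.657, 11.071, 16.728}, y in {-25.456, -19.799, -18.385, -12.728, -7.071, 0}
xmin=-8.728, ymin=-25.456, xmax=16.728, ymax=0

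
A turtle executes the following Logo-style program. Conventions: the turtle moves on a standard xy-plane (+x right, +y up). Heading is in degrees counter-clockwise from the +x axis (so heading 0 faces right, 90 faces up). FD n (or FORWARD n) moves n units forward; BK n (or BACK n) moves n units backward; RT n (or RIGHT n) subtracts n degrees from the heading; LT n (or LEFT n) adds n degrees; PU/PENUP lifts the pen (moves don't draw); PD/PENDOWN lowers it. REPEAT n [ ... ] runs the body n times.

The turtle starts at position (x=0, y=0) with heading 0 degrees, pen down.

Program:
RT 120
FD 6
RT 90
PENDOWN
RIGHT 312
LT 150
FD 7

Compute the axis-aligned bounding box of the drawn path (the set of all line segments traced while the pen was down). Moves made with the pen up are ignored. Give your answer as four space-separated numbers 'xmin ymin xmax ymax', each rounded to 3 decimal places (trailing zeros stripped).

Answer: -3 -6.652 3.847 0

Derivation:
Executing turtle program step by step:
Start: pos=(0,0), heading=0, pen down
RT 120: heading 0 -> 240
FD 6: (0,0) -> (-3,-5.196) [heading=240, draw]
RT 90: heading 240 -> 150
PD: pen down
RT 312: heading 150 -> 198
LT 150: heading 198 -> 348
FD 7: (-3,-5.196) -> (3.847,-6.652) [heading=348, draw]
Final: pos=(3.847,-6.652), heading=348, 2 segment(s) drawn

Segment endpoints: x in {-3, 0, 3.847}, y in {-6.652, -5.196, 0}
xmin=-3, ymin=-6.652, xmax=3.847, ymax=0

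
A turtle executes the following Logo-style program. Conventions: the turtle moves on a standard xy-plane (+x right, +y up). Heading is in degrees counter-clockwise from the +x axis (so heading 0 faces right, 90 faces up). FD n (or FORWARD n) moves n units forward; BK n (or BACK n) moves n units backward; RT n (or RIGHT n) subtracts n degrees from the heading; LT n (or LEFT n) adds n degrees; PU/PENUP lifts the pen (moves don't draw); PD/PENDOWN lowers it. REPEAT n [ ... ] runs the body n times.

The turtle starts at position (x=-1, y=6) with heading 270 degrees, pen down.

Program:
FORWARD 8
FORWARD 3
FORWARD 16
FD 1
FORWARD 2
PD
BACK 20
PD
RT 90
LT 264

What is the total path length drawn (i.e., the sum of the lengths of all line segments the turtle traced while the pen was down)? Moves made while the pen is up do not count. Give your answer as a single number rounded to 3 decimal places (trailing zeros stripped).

Answer: 50

Derivation:
Executing turtle program step by step:
Start: pos=(-1,6), heading=270, pen down
FD 8: (-1,6) -> (-1,-2) [heading=270, draw]
FD 3: (-1,-2) -> (-1,-5) [heading=270, draw]
FD 16: (-1,-5) -> (-1,-21) [heading=270, draw]
FD 1: (-1,-21) -> (-1,-22) [heading=270, draw]
FD 2: (-1,-22) -> (-1,-24) [heading=270, draw]
PD: pen down
BK 20: (-1,-24) -> (-1,-4) [heading=270, draw]
PD: pen down
RT 90: heading 270 -> 180
LT 264: heading 180 -> 84
Final: pos=(-1,-4), heading=84, 6 segment(s) drawn

Segment lengths:
  seg 1: (-1,6) -> (-1,-2), length = 8
  seg 2: (-1,-2) -> (-1,-5), length = 3
  seg 3: (-1,-5) -> (-1,-21), length = 16
  seg 4: (-1,-21) -> (-1,-22), length = 1
  seg 5: (-1,-22) -> (-1,-24), length = 2
  seg 6: (-1,-24) -> (-1,-4), length = 20
Total = 50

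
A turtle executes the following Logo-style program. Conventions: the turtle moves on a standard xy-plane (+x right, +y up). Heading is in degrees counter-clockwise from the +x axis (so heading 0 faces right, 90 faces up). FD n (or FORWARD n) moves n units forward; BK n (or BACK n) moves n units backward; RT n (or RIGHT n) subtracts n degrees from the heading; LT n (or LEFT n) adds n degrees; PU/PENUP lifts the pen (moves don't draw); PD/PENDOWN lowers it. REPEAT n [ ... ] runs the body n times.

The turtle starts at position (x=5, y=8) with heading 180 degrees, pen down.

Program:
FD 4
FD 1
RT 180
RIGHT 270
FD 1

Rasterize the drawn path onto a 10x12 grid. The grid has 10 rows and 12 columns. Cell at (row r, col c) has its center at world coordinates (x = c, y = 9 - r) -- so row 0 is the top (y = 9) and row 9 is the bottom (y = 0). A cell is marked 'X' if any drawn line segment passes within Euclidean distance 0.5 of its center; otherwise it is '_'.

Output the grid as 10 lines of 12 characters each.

Segment 0: (5,8) -> (1,8)
Segment 1: (1,8) -> (0,8)
Segment 2: (0,8) -> (-0,9)

Answer: X___________
XXXXXX______
____________
____________
____________
____________
____________
____________
____________
____________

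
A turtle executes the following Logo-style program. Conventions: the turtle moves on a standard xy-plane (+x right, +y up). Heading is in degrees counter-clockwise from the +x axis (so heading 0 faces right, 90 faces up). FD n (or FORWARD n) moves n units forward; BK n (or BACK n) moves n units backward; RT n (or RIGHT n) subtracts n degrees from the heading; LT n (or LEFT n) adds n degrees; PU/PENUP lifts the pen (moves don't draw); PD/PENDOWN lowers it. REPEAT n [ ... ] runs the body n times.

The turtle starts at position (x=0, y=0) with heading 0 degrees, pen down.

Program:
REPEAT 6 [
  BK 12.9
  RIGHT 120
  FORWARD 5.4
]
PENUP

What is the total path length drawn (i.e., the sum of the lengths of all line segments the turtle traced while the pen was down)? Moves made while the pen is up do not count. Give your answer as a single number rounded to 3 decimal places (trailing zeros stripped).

Executing turtle program step by step:
Start: pos=(0,0), heading=0, pen down
REPEAT 6 [
  -- iteration 1/6 --
  BK 12.9: (0,0) -> (-12.9,0) [heading=0, draw]
  RT 120: heading 0 -> 240
  FD 5.4: (-12.9,0) -> (-15.6,-4.677) [heading=240, draw]
  -- iteration 2/6 --
  BK 12.9: (-15.6,-4.677) -> (-9.15,6.495) [heading=240, draw]
  RT 120: heading 240 -> 120
  FD 5.4: (-9.15,6.495) -> (-11.85,11.172) [heading=120, draw]
  -- iteration 3/6 --
  BK 12.9: (-11.85,11.172) -> (-5.4,0) [heading=120, draw]
  RT 120: heading 120 -> 0
  FD 5.4: (-5.4,0) -> (0,0) [heading=0, draw]
  -- iteration 4/6 --
  BK 12.9: (0,0) -> (-12.9,0) [heading=0, draw]
  RT 120: heading 0 -> 240
  FD 5.4: (-12.9,0) -> (-15.6,-4.677) [heading=240, draw]
  -- iteration 5/6 --
  BK 12.9: (-15.6,-4.677) -> (-9.15,6.495) [heading=240, draw]
  RT 120: heading 240 -> 120
  FD 5.4: (-9.15,6.495) -> (-11.85,11.172) [heading=120, draw]
  -- iteration 6/6 --
  BK 12.9: (-11.85,11.172) -> (-5.4,0) [heading=120, draw]
  RT 120: heading 120 -> 0
  FD 5.4: (-5.4,0) -> (0,0) [heading=0, draw]
]
PU: pen up
Final: pos=(0,0), heading=0, 12 segment(s) drawn

Segment lengths:
  seg 1: (0,0) -> (-12.9,0), length = 12.9
  seg 2: (-12.9,0) -> (-15.6,-4.677), length = 5.4
  seg 3: (-15.6,-4.677) -> (-9.15,6.495), length = 12.9
  seg 4: (-9.15,6.495) -> (-11.85,11.172), length = 5.4
  seg 5: (-11.85,11.172) -> (-5.4,0), length = 12.9
  seg 6: (-5.4,0) -> (0,0), length = 5.4
  seg 7: (0,0) -> (-12.9,0), length = 12.9
  seg 8: (-12.9,0) -> (-15.6,-4.677), length = 5.4
  seg 9: (-15.6,-4.677) -> (-9.15,6.495), length = 12.9
  seg 10: (-9.15,6.495) -> (-11.85,11.172), length = 5.4
  seg 11: (-11.85,11.172) -> (-5.4,0), length = 12.9
  seg 12: (-5.4,0) -> (0,0), length = 5.4
Total = 109.8

Answer: 109.8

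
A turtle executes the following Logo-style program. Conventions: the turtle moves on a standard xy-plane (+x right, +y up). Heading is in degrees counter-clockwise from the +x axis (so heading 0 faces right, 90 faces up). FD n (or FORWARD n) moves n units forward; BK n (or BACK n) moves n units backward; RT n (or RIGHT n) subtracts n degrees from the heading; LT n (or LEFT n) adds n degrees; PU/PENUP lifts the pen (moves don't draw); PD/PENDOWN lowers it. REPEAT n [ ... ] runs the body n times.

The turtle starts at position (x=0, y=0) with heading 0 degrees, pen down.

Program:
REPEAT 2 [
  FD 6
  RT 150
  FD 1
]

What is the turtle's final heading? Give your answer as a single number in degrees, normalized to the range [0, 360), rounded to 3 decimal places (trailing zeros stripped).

Executing turtle program step by step:
Start: pos=(0,0), heading=0, pen down
REPEAT 2 [
  -- iteration 1/2 --
  FD 6: (0,0) -> (6,0) [heading=0, draw]
  RT 150: heading 0 -> 210
  FD 1: (6,0) -> (5.134,-0.5) [heading=210, draw]
  -- iteration 2/2 --
  FD 6: (5.134,-0.5) -> (-0.062,-3.5) [heading=210, draw]
  RT 150: heading 210 -> 60
  FD 1: (-0.062,-3.5) -> (0.438,-2.634) [heading=60, draw]
]
Final: pos=(0.438,-2.634), heading=60, 4 segment(s) drawn

Answer: 60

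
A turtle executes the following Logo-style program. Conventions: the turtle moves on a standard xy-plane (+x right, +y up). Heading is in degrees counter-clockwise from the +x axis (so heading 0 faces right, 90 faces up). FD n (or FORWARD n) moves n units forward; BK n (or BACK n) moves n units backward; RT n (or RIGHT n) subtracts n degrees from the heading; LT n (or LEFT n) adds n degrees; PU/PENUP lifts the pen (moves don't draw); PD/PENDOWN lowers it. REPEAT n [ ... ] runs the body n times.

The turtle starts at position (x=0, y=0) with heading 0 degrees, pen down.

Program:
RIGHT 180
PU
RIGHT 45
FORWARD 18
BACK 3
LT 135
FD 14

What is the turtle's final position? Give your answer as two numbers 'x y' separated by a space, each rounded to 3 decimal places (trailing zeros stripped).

Answer: -10.607 -3.393

Derivation:
Executing turtle program step by step:
Start: pos=(0,0), heading=0, pen down
RT 180: heading 0 -> 180
PU: pen up
RT 45: heading 180 -> 135
FD 18: (0,0) -> (-12.728,12.728) [heading=135, move]
BK 3: (-12.728,12.728) -> (-10.607,10.607) [heading=135, move]
LT 135: heading 135 -> 270
FD 14: (-10.607,10.607) -> (-10.607,-3.393) [heading=270, move]
Final: pos=(-10.607,-3.393), heading=270, 0 segment(s) drawn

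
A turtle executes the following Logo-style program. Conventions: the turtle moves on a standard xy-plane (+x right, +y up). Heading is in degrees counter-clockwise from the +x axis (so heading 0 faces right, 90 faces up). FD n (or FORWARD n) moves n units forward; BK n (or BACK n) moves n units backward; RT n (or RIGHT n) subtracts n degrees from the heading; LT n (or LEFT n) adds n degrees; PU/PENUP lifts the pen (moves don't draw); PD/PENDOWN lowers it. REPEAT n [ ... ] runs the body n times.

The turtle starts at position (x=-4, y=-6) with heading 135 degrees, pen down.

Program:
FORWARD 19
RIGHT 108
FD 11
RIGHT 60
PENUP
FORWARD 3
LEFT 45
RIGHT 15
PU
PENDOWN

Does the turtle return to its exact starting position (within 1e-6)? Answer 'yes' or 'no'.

Executing turtle program step by step:
Start: pos=(-4,-6), heading=135, pen down
FD 19: (-4,-6) -> (-17.435,7.435) [heading=135, draw]
RT 108: heading 135 -> 27
FD 11: (-17.435,7.435) -> (-7.634,12.429) [heading=27, draw]
RT 60: heading 27 -> 327
PU: pen up
FD 3: (-7.634,12.429) -> (-5.118,10.795) [heading=327, move]
LT 45: heading 327 -> 12
RT 15: heading 12 -> 357
PU: pen up
PD: pen down
Final: pos=(-5.118,10.795), heading=357, 2 segment(s) drawn

Start position: (-4, -6)
Final position: (-5.118, 10.795)
Distance = 16.832; >= 1e-6 -> NOT closed

Answer: no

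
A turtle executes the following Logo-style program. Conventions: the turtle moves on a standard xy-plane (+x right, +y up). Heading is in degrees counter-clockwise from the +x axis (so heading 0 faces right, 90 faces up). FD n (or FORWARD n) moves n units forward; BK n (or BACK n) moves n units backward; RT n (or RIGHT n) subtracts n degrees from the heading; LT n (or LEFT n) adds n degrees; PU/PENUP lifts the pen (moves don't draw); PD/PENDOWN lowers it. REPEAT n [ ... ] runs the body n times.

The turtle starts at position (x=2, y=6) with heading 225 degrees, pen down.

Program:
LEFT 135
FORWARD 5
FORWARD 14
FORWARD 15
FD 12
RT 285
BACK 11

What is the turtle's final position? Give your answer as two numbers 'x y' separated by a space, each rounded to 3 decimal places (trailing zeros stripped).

Executing turtle program step by step:
Start: pos=(2,6), heading=225, pen down
LT 135: heading 225 -> 0
FD 5: (2,6) -> (7,6) [heading=0, draw]
FD 14: (7,6) -> (21,6) [heading=0, draw]
FD 15: (21,6) -> (36,6) [heading=0, draw]
FD 12: (36,6) -> (48,6) [heading=0, draw]
RT 285: heading 0 -> 75
BK 11: (48,6) -> (45.153,-4.625) [heading=75, draw]
Final: pos=(45.153,-4.625), heading=75, 5 segment(s) drawn

Answer: 45.153 -4.625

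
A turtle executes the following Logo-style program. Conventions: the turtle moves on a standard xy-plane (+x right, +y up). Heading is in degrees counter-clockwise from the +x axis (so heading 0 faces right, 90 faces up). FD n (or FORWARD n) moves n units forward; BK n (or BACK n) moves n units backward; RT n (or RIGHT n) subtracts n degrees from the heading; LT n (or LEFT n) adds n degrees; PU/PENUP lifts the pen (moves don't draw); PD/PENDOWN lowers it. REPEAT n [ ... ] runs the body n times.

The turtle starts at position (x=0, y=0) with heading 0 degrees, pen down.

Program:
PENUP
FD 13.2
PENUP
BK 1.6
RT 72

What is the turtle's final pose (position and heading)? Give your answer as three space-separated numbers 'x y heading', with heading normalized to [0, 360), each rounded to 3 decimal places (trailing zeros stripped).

Executing turtle program step by step:
Start: pos=(0,0), heading=0, pen down
PU: pen up
FD 13.2: (0,0) -> (13.2,0) [heading=0, move]
PU: pen up
BK 1.6: (13.2,0) -> (11.6,0) [heading=0, move]
RT 72: heading 0 -> 288
Final: pos=(11.6,0), heading=288, 0 segment(s) drawn

Answer: 11.6 0 288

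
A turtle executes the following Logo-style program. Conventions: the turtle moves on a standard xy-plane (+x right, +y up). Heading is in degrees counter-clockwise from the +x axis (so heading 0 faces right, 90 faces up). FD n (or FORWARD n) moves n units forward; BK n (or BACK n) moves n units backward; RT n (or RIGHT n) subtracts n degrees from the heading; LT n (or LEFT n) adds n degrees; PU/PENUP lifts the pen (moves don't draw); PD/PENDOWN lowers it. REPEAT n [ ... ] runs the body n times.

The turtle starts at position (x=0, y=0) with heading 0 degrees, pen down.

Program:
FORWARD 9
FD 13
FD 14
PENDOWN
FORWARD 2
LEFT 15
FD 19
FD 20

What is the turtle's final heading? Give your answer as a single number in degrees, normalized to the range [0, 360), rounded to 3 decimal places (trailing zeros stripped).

Answer: 15

Derivation:
Executing turtle program step by step:
Start: pos=(0,0), heading=0, pen down
FD 9: (0,0) -> (9,0) [heading=0, draw]
FD 13: (9,0) -> (22,0) [heading=0, draw]
FD 14: (22,0) -> (36,0) [heading=0, draw]
PD: pen down
FD 2: (36,0) -> (38,0) [heading=0, draw]
LT 15: heading 0 -> 15
FD 19: (38,0) -> (56.353,4.918) [heading=15, draw]
FD 20: (56.353,4.918) -> (75.671,10.094) [heading=15, draw]
Final: pos=(75.671,10.094), heading=15, 6 segment(s) drawn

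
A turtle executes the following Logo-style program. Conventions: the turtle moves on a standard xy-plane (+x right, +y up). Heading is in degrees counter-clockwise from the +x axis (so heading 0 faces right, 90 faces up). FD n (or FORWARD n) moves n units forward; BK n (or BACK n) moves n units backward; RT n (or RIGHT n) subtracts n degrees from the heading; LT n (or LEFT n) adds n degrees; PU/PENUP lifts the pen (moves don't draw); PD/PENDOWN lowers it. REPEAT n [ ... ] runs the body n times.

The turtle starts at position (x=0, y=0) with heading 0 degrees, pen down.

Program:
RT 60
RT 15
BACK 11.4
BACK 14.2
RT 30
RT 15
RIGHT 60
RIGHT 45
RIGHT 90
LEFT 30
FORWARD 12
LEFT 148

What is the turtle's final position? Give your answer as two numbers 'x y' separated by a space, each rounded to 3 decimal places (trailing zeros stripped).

Answer: -3.52 36.319

Derivation:
Executing turtle program step by step:
Start: pos=(0,0), heading=0, pen down
RT 60: heading 0 -> 300
RT 15: heading 300 -> 285
BK 11.4: (0,0) -> (-2.951,11.012) [heading=285, draw]
BK 14.2: (-2.951,11.012) -> (-6.626,24.728) [heading=285, draw]
RT 30: heading 285 -> 255
RT 15: heading 255 -> 240
RT 60: heading 240 -> 180
RT 45: heading 180 -> 135
RT 90: heading 135 -> 45
LT 30: heading 45 -> 75
FD 12: (-6.626,24.728) -> (-3.52,36.319) [heading=75, draw]
LT 148: heading 75 -> 223
Final: pos=(-3.52,36.319), heading=223, 3 segment(s) drawn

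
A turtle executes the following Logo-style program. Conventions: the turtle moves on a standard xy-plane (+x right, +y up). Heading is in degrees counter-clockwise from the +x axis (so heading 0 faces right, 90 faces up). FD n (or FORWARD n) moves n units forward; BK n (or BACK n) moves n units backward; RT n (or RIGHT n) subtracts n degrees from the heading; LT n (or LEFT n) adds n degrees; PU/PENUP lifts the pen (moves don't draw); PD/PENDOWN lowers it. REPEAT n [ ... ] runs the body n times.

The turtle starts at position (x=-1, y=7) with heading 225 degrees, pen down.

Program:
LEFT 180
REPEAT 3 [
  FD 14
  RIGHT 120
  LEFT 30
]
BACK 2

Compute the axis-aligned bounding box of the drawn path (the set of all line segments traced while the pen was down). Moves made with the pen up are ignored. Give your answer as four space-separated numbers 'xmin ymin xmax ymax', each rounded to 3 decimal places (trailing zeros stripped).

Answer: -1 -4.314 18.799 16.899

Derivation:
Executing turtle program step by step:
Start: pos=(-1,7), heading=225, pen down
LT 180: heading 225 -> 45
REPEAT 3 [
  -- iteration 1/3 --
  FD 14: (-1,7) -> (8.899,16.899) [heading=45, draw]
  RT 120: heading 45 -> 285
  LT 30: heading 285 -> 315
  -- iteration 2/3 --
  FD 14: (8.899,16.899) -> (18.799,7) [heading=315, draw]
  RT 120: heading 315 -> 195
  LT 30: heading 195 -> 225
  -- iteration 3/3 --
  FD 14: (18.799,7) -> (8.899,-2.899) [heading=225, draw]
  RT 120: heading 225 -> 105
  LT 30: heading 105 -> 135
]
BK 2: (8.899,-2.899) -> (10.314,-4.314) [heading=135, draw]
Final: pos=(10.314,-4.314), heading=135, 4 segment(s) drawn

Segment endpoints: x in {-1, 8.899, 8.899, 10.314, 18.799}, y in {-4.314, -2.899, 7, 7, 16.899}
xmin=-1, ymin=-4.314, xmax=18.799, ymax=16.899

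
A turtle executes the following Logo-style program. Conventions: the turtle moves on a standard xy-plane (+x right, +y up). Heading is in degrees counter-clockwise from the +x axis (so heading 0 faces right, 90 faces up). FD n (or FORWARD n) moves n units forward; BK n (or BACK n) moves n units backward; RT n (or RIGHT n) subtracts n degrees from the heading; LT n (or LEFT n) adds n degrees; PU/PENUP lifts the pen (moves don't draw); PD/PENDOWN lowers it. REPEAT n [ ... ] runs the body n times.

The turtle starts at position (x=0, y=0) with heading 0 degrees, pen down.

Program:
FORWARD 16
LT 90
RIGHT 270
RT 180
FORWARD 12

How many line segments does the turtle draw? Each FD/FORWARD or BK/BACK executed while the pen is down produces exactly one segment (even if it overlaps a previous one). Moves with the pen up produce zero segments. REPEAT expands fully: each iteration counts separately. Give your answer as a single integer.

Executing turtle program step by step:
Start: pos=(0,0), heading=0, pen down
FD 16: (0,0) -> (16,0) [heading=0, draw]
LT 90: heading 0 -> 90
RT 270: heading 90 -> 180
RT 180: heading 180 -> 0
FD 12: (16,0) -> (28,0) [heading=0, draw]
Final: pos=(28,0), heading=0, 2 segment(s) drawn
Segments drawn: 2

Answer: 2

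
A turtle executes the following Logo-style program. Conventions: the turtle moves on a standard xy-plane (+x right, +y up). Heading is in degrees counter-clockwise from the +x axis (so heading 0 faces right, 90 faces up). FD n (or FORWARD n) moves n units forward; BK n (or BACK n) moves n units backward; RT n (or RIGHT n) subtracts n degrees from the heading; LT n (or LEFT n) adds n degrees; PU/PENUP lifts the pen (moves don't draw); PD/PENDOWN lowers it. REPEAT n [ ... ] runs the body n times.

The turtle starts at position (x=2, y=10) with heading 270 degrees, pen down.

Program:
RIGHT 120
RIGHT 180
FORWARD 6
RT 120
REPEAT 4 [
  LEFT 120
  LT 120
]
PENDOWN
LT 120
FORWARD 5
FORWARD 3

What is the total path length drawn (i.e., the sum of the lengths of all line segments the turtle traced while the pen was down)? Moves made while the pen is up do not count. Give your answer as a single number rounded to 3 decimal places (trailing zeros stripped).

Answer: 14

Derivation:
Executing turtle program step by step:
Start: pos=(2,10), heading=270, pen down
RT 120: heading 270 -> 150
RT 180: heading 150 -> 330
FD 6: (2,10) -> (7.196,7) [heading=330, draw]
RT 120: heading 330 -> 210
REPEAT 4 [
  -- iteration 1/4 --
  LT 120: heading 210 -> 330
  LT 120: heading 330 -> 90
  -- iteration 2/4 --
  LT 120: heading 90 -> 210
  LT 120: heading 210 -> 330
  -- iteration 3/4 --
  LT 120: heading 330 -> 90
  LT 120: heading 90 -> 210
  -- iteration 4/4 --
  LT 120: heading 210 -> 330
  LT 120: heading 330 -> 90
]
PD: pen down
LT 120: heading 90 -> 210
FD 5: (7.196,7) -> (2.866,4.5) [heading=210, draw]
FD 3: (2.866,4.5) -> (0.268,3) [heading=210, draw]
Final: pos=(0.268,3), heading=210, 3 segment(s) drawn

Segment lengths:
  seg 1: (2,10) -> (7.196,7), length = 6
  seg 2: (7.196,7) -> (2.866,4.5), length = 5
  seg 3: (2.866,4.5) -> (0.268,3), length = 3
Total = 14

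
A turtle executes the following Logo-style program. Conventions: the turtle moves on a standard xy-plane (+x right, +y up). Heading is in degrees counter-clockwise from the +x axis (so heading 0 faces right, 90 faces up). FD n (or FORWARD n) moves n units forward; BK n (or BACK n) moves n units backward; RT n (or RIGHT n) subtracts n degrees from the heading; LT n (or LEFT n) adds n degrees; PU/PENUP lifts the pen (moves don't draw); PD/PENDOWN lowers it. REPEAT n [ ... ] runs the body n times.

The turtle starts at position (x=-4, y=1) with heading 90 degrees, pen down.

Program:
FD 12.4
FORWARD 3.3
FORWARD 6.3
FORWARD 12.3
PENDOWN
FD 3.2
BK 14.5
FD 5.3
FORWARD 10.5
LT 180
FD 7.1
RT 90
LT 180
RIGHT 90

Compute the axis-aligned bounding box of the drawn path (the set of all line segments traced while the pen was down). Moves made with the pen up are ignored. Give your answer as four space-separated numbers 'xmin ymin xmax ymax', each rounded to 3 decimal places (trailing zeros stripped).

Answer: -4 1 -4 39.8

Derivation:
Executing turtle program step by step:
Start: pos=(-4,1), heading=90, pen down
FD 12.4: (-4,1) -> (-4,13.4) [heading=90, draw]
FD 3.3: (-4,13.4) -> (-4,16.7) [heading=90, draw]
FD 6.3: (-4,16.7) -> (-4,23) [heading=90, draw]
FD 12.3: (-4,23) -> (-4,35.3) [heading=90, draw]
PD: pen down
FD 3.2: (-4,35.3) -> (-4,38.5) [heading=90, draw]
BK 14.5: (-4,38.5) -> (-4,24) [heading=90, draw]
FD 5.3: (-4,24) -> (-4,29.3) [heading=90, draw]
FD 10.5: (-4,29.3) -> (-4,39.8) [heading=90, draw]
LT 180: heading 90 -> 270
FD 7.1: (-4,39.8) -> (-4,32.7) [heading=270, draw]
RT 90: heading 270 -> 180
LT 180: heading 180 -> 0
RT 90: heading 0 -> 270
Final: pos=(-4,32.7), heading=270, 9 segment(s) drawn

Segment endpoints: x in {-4, -4, -4, -4, -4}, y in {1, 13.4, 16.7, 23, 24, 29.3, 32.7, 35.3, 38.5, 39.8}
xmin=-4, ymin=1, xmax=-4, ymax=39.8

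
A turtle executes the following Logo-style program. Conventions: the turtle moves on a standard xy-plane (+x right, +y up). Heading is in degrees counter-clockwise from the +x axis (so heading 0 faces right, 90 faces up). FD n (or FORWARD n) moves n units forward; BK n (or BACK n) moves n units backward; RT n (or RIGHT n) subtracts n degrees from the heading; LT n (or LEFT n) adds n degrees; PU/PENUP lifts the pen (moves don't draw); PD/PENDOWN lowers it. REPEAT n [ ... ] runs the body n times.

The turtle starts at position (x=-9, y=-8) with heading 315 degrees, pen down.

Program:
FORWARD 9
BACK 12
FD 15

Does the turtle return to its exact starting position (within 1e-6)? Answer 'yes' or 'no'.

Executing turtle program step by step:
Start: pos=(-9,-8), heading=315, pen down
FD 9: (-9,-8) -> (-2.636,-14.364) [heading=315, draw]
BK 12: (-2.636,-14.364) -> (-11.121,-5.879) [heading=315, draw]
FD 15: (-11.121,-5.879) -> (-0.515,-16.485) [heading=315, draw]
Final: pos=(-0.515,-16.485), heading=315, 3 segment(s) drawn

Start position: (-9, -8)
Final position: (-0.515, -16.485)
Distance = 12; >= 1e-6 -> NOT closed

Answer: no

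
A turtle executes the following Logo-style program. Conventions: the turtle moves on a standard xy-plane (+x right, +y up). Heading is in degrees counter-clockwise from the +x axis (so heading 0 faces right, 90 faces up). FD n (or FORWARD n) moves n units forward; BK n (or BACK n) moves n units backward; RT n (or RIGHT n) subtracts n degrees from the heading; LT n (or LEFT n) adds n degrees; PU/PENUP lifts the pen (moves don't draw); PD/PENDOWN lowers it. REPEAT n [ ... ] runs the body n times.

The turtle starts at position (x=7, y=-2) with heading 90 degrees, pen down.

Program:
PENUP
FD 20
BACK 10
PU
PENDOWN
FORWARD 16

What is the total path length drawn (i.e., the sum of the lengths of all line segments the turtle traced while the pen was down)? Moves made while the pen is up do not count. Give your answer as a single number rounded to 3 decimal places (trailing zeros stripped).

Answer: 16

Derivation:
Executing turtle program step by step:
Start: pos=(7,-2), heading=90, pen down
PU: pen up
FD 20: (7,-2) -> (7,18) [heading=90, move]
BK 10: (7,18) -> (7,8) [heading=90, move]
PU: pen up
PD: pen down
FD 16: (7,8) -> (7,24) [heading=90, draw]
Final: pos=(7,24), heading=90, 1 segment(s) drawn

Segment lengths:
  seg 1: (7,8) -> (7,24), length = 16
Total = 16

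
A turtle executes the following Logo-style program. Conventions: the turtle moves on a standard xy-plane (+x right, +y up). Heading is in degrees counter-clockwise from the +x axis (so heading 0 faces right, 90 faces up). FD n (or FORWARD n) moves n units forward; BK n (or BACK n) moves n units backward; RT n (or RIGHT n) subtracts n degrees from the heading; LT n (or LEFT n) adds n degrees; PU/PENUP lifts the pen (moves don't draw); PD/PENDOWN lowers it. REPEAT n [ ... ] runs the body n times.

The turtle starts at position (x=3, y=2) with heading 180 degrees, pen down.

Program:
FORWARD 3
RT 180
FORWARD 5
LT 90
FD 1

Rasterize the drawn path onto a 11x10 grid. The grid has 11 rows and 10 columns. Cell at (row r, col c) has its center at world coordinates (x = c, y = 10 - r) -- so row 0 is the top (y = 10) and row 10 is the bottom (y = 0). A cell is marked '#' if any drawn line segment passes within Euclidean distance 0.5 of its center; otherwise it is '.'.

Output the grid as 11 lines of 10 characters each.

Answer: ..........
..........
..........
..........
..........
..........
..........
.....#....
######....
..........
..........

Derivation:
Segment 0: (3,2) -> (0,2)
Segment 1: (0,2) -> (5,2)
Segment 2: (5,2) -> (5,3)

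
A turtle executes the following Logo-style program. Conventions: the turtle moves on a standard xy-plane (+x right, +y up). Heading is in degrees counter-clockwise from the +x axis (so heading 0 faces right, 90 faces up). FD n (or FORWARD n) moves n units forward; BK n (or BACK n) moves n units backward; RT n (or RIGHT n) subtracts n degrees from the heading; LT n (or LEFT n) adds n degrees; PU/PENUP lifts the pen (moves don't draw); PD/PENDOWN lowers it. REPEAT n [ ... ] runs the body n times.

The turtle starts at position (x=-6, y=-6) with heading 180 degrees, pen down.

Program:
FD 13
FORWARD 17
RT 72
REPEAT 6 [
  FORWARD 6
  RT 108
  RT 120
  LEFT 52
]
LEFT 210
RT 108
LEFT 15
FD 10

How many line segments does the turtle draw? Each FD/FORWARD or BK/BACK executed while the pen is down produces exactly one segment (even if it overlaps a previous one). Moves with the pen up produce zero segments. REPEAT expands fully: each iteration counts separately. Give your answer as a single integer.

Answer: 9

Derivation:
Executing turtle program step by step:
Start: pos=(-6,-6), heading=180, pen down
FD 13: (-6,-6) -> (-19,-6) [heading=180, draw]
FD 17: (-19,-6) -> (-36,-6) [heading=180, draw]
RT 72: heading 180 -> 108
REPEAT 6 [
  -- iteration 1/6 --
  FD 6: (-36,-6) -> (-37.854,-0.294) [heading=108, draw]
  RT 108: heading 108 -> 0
  RT 120: heading 0 -> 240
  LT 52: heading 240 -> 292
  -- iteration 2/6 --
  FD 6: (-37.854,-0.294) -> (-35.606,-5.857) [heading=292, draw]
  RT 108: heading 292 -> 184
  RT 120: heading 184 -> 64
  LT 52: heading 64 -> 116
  -- iteration 3/6 --
  FD 6: (-35.606,-5.857) -> (-38.237,-0.464) [heading=116, draw]
  RT 108: heading 116 -> 8
  RT 120: heading 8 -> 248
  LT 52: heading 248 -> 300
  -- iteration 4/6 --
  FD 6: (-38.237,-0.464) -> (-35.237,-5.66) [heading=300, draw]
  RT 108: heading 300 -> 192
  RT 120: heading 192 -> 72
  LT 52: heading 72 -> 124
  -- iteration 5/6 --
  FD 6: (-35.237,-5.66) -> (-38.592,-0.686) [heading=124, draw]
  RT 108: heading 124 -> 16
  RT 120: heading 16 -> 256
  LT 52: heading 256 -> 308
  -- iteration 6/6 --
  FD 6: (-38.592,-0.686) -> (-34.898,-5.414) [heading=308, draw]
  RT 108: heading 308 -> 200
  RT 120: heading 200 -> 80
  LT 52: heading 80 -> 132
]
LT 210: heading 132 -> 342
RT 108: heading 342 -> 234
LT 15: heading 234 -> 249
FD 10: (-34.898,-5.414) -> (-38.482,-14.75) [heading=249, draw]
Final: pos=(-38.482,-14.75), heading=249, 9 segment(s) drawn
Segments drawn: 9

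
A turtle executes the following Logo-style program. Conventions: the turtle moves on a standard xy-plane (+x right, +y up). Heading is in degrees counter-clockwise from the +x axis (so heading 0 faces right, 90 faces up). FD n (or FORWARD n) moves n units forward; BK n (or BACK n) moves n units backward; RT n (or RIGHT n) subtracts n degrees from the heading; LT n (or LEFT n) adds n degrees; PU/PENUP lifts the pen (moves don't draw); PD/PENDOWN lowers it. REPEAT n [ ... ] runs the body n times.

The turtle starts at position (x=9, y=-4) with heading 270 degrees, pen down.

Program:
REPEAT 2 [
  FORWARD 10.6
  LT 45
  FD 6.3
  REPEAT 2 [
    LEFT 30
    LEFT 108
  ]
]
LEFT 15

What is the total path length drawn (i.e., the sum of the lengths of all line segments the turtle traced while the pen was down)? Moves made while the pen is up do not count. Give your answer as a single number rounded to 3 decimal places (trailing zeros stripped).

Answer: 33.8

Derivation:
Executing turtle program step by step:
Start: pos=(9,-4), heading=270, pen down
REPEAT 2 [
  -- iteration 1/2 --
  FD 10.6: (9,-4) -> (9,-14.6) [heading=270, draw]
  LT 45: heading 270 -> 315
  FD 6.3: (9,-14.6) -> (13.455,-19.055) [heading=315, draw]
  REPEAT 2 [
    -- iteration 1/2 --
    LT 30: heading 315 -> 345
    LT 108: heading 345 -> 93
    -- iteration 2/2 --
    LT 30: heading 93 -> 123
    LT 108: heading 123 -> 231
  ]
  -- iteration 2/2 --
  FD 10.6: (13.455,-19.055) -> (6.784,-27.293) [heading=231, draw]
  LT 45: heading 231 -> 276
  FD 6.3: (6.784,-27.293) -> (7.443,-33.558) [heading=276, draw]
  REPEAT 2 [
    -- iteration 1/2 --
    LT 30: heading 276 -> 306
    LT 108: heading 306 -> 54
    -- iteration 2/2 --
    LT 30: heading 54 -> 84
    LT 108: heading 84 -> 192
  ]
]
LT 15: heading 192 -> 207
Final: pos=(7.443,-33.558), heading=207, 4 segment(s) drawn

Segment lengths:
  seg 1: (9,-4) -> (9,-14.6), length = 10.6
  seg 2: (9,-14.6) -> (13.455,-19.055), length = 6.3
  seg 3: (13.455,-19.055) -> (6.784,-27.293), length = 10.6
  seg 4: (6.784,-27.293) -> (7.443,-33.558), length = 6.3
Total = 33.8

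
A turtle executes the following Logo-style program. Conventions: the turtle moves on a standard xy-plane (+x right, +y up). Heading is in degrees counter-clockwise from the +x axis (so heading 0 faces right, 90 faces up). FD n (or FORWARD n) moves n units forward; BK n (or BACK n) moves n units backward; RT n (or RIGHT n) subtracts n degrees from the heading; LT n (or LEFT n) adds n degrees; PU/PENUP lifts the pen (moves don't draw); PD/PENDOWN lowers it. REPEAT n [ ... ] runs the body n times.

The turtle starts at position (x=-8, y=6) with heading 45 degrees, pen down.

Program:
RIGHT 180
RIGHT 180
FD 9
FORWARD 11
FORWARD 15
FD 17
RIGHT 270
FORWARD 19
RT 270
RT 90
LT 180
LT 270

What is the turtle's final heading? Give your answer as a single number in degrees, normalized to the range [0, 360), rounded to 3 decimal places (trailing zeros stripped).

Executing turtle program step by step:
Start: pos=(-8,6), heading=45, pen down
RT 180: heading 45 -> 225
RT 180: heading 225 -> 45
FD 9: (-8,6) -> (-1.636,12.364) [heading=45, draw]
FD 11: (-1.636,12.364) -> (6.142,20.142) [heading=45, draw]
FD 15: (6.142,20.142) -> (16.749,30.749) [heading=45, draw]
FD 17: (16.749,30.749) -> (28.77,42.77) [heading=45, draw]
RT 270: heading 45 -> 135
FD 19: (28.77,42.77) -> (15.335,56.205) [heading=135, draw]
RT 270: heading 135 -> 225
RT 90: heading 225 -> 135
LT 180: heading 135 -> 315
LT 270: heading 315 -> 225
Final: pos=(15.335,56.205), heading=225, 5 segment(s) drawn

Answer: 225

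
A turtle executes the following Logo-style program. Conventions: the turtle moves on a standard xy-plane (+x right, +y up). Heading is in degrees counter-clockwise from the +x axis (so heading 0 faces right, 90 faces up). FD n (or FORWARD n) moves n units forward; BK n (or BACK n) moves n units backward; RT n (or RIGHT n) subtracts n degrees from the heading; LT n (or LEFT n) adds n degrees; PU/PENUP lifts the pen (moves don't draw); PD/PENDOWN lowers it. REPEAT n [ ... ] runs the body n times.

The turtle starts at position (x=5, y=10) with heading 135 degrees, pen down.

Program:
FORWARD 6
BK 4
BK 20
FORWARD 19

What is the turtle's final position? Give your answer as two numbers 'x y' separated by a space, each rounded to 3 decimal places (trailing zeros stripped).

Executing turtle program step by step:
Start: pos=(5,10), heading=135, pen down
FD 6: (5,10) -> (0.757,14.243) [heading=135, draw]
BK 4: (0.757,14.243) -> (3.586,11.414) [heading=135, draw]
BK 20: (3.586,11.414) -> (17.728,-2.728) [heading=135, draw]
FD 19: (17.728,-2.728) -> (4.293,10.707) [heading=135, draw]
Final: pos=(4.293,10.707), heading=135, 4 segment(s) drawn

Answer: 4.293 10.707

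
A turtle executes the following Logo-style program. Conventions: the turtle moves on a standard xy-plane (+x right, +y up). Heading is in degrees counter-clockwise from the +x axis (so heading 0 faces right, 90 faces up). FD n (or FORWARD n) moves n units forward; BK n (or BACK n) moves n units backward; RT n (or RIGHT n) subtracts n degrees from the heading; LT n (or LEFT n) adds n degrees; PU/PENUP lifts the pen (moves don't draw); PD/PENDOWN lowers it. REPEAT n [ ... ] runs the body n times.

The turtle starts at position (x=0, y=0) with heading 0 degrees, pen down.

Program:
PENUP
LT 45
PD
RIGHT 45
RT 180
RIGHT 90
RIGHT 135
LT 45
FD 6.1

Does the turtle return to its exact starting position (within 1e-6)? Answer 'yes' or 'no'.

Answer: no

Derivation:
Executing turtle program step by step:
Start: pos=(0,0), heading=0, pen down
PU: pen up
LT 45: heading 0 -> 45
PD: pen down
RT 45: heading 45 -> 0
RT 180: heading 0 -> 180
RT 90: heading 180 -> 90
RT 135: heading 90 -> 315
LT 45: heading 315 -> 0
FD 6.1: (0,0) -> (6.1,0) [heading=0, draw]
Final: pos=(6.1,0), heading=0, 1 segment(s) drawn

Start position: (0, 0)
Final position: (6.1, 0)
Distance = 6.1; >= 1e-6 -> NOT closed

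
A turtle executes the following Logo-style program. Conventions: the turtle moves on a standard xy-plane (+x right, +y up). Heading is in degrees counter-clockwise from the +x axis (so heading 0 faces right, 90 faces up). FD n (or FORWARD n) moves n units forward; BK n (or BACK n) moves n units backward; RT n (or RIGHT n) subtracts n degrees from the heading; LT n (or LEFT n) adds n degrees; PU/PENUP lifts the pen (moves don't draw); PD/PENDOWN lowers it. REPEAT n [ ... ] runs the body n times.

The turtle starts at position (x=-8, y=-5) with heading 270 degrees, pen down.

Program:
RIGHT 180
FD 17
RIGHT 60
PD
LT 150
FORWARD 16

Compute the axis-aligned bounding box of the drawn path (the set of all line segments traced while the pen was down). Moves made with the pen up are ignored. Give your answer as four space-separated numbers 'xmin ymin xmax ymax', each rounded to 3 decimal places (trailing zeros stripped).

Executing turtle program step by step:
Start: pos=(-8,-5), heading=270, pen down
RT 180: heading 270 -> 90
FD 17: (-8,-5) -> (-8,12) [heading=90, draw]
RT 60: heading 90 -> 30
PD: pen down
LT 150: heading 30 -> 180
FD 16: (-8,12) -> (-24,12) [heading=180, draw]
Final: pos=(-24,12), heading=180, 2 segment(s) drawn

Segment endpoints: x in {-24, -8, -8}, y in {-5, 12, 12}
xmin=-24, ymin=-5, xmax=-8, ymax=12

Answer: -24 -5 -8 12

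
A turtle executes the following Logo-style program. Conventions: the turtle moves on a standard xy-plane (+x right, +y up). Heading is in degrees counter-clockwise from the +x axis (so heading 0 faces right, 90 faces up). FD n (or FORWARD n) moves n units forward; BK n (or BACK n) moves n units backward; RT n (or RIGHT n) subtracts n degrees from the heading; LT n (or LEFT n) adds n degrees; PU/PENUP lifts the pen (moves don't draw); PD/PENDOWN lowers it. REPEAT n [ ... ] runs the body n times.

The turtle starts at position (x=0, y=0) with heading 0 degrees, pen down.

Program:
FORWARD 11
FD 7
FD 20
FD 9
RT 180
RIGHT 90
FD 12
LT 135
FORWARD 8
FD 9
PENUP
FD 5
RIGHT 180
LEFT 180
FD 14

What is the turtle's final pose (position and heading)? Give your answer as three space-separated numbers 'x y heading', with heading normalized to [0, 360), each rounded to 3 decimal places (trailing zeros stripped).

Answer: 21.544 -13.456 225

Derivation:
Executing turtle program step by step:
Start: pos=(0,0), heading=0, pen down
FD 11: (0,0) -> (11,0) [heading=0, draw]
FD 7: (11,0) -> (18,0) [heading=0, draw]
FD 20: (18,0) -> (38,0) [heading=0, draw]
FD 9: (38,0) -> (47,0) [heading=0, draw]
RT 180: heading 0 -> 180
RT 90: heading 180 -> 90
FD 12: (47,0) -> (47,12) [heading=90, draw]
LT 135: heading 90 -> 225
FD 8: (47,12) -> (41.343,6.343) [heading=225, draw]
FD 9: (41.343,6.343) -> (34.979,-0.021) [heading=225, draw]
PU: pen up
FD 5: (34.979,-0.021) -> (31.444,-3.556) [heading=225, move]
RT 180: heading 225 -> 45
LT 180: heading 45 -> 225
FD 14: (31.444,-3.556) -> (21.544,-13.456) [heading=225, move]
Final: pos=(21.544,-13.456), heading=225, 7 segment(s) drawn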